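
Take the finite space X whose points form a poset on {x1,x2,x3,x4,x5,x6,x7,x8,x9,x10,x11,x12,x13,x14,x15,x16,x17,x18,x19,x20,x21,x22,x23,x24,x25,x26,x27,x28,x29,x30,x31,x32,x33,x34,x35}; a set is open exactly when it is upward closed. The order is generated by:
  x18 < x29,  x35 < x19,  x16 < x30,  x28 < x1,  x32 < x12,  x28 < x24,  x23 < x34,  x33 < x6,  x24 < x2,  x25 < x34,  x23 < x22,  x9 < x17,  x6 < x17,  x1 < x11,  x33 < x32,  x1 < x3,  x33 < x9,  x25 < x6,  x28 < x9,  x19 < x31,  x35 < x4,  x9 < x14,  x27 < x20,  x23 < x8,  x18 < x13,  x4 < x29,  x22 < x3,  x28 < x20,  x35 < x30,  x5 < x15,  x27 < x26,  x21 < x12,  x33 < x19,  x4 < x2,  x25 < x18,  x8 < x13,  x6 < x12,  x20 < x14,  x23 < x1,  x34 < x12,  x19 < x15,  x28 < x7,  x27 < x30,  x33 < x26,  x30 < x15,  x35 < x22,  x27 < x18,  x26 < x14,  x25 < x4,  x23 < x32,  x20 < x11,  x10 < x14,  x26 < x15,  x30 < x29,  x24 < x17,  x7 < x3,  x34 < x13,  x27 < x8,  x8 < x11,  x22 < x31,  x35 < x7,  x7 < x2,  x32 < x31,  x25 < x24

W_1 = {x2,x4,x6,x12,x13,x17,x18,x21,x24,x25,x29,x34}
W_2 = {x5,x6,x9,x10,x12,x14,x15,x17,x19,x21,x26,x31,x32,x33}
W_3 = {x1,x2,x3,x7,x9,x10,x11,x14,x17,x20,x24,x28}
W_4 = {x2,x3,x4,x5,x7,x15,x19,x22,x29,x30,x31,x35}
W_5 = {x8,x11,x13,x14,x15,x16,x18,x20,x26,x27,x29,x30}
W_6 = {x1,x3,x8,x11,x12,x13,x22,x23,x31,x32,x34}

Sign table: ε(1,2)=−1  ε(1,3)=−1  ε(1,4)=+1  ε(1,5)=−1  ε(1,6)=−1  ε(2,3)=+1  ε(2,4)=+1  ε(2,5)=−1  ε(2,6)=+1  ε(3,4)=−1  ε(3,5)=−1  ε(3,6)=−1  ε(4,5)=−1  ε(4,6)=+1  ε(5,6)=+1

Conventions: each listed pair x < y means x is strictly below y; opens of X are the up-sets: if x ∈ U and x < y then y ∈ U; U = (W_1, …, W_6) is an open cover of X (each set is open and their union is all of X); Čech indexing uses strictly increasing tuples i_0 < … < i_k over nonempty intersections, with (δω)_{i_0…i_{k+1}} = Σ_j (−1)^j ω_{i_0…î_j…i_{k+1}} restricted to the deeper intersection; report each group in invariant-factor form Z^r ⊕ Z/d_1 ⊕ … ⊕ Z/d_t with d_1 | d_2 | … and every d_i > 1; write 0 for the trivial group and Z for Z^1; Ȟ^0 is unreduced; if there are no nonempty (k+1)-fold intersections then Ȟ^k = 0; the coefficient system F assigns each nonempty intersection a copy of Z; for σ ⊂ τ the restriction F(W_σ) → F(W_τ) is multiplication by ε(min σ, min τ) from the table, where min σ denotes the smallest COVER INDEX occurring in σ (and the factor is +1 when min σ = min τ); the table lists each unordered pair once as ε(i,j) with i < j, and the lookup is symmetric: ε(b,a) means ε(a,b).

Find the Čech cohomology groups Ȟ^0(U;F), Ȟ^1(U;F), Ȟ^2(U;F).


Ȟ^0(U;F) ≅ 0; Ȟ^1(U;F) ≅ Z/2; Ȟ^2(U;F) ≅ Z

nonempty intersections:
  W12={x6,x12,x17,x21} W13={x2,x17,x24} W14={x2,x4,x29} W15={x13,x18,x29} W16={x12,x13,x34} W23={x9,x10,x14,x17} W24={x5,x15,x19,x31} W25={x14,x15,x26} W26={x12,x31,x32} W34={x2,x3,x7} W35={x11,x14,x20} W36={x1,x3,x11} W45={x15,x29,x30} W46={x3,x22,x31} W56={x8,x11,x13}
  W123={x17} W126={x12} W134={x2} W145={x29} W156={x13} W235={x14} W245={x15} W246={x31} W346={x3} W356={x11}
C dims 6,15,10; δ0: rk 6, SNF 1^5·2; δ1: rk 9, SNF 1^9
Ȟ^0: (6−6)−0=0 ⇒ 0
Ȟ^1: (15−9)−6=0 plus torsion [2] ⇒ Z/2
Ȟ^2: (10−0)−9=1 ⇒ Z


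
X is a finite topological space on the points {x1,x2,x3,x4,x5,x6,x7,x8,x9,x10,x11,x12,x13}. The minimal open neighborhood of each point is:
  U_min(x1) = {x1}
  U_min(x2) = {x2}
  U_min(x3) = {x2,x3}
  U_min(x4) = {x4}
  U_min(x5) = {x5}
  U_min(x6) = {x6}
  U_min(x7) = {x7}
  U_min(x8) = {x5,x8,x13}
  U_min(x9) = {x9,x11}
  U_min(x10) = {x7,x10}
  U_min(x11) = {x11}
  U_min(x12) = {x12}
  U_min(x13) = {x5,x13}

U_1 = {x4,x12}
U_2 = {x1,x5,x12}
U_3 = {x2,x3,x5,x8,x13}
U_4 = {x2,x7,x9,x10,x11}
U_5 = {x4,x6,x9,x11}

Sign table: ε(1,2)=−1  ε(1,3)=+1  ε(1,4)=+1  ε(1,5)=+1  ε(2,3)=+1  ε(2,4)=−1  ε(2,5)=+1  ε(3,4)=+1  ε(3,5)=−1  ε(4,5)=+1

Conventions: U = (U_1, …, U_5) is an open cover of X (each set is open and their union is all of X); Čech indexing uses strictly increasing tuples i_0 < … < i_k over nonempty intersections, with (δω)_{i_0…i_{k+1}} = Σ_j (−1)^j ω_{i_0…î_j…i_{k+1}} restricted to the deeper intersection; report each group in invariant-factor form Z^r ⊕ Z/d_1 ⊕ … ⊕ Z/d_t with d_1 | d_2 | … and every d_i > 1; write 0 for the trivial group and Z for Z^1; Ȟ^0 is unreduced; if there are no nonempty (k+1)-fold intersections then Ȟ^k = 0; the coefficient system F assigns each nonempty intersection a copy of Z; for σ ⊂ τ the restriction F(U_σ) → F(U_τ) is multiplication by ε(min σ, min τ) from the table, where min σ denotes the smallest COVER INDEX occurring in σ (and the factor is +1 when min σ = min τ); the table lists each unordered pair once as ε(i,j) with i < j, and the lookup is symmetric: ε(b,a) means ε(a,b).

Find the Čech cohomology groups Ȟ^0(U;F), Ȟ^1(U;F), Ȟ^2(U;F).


Ȟ^0(U;F) ≅ 0, Ȟ^1(U;F) ≅ Z/2 and Ȟ^2(U;F) ≅ 0

nerve of the cover:
  U12={x12} U15={x4} U23={x5} U34={x2} U45={x9,x11}
C dims 5,5; δ0: rk 5, SNF 1^4·2
Ȟ^0 = (5 − 5) − 0 = 0, so Ȟ^0 ≅ 0
Ȟ^1 = (5 − 0) − 5 = 0 plus torsion [2], so Ȟ^1 ≅ Z/2
Ȟ^2 = (0 − 0) − 0 = 0, so Ȟ^2 ≅ 0


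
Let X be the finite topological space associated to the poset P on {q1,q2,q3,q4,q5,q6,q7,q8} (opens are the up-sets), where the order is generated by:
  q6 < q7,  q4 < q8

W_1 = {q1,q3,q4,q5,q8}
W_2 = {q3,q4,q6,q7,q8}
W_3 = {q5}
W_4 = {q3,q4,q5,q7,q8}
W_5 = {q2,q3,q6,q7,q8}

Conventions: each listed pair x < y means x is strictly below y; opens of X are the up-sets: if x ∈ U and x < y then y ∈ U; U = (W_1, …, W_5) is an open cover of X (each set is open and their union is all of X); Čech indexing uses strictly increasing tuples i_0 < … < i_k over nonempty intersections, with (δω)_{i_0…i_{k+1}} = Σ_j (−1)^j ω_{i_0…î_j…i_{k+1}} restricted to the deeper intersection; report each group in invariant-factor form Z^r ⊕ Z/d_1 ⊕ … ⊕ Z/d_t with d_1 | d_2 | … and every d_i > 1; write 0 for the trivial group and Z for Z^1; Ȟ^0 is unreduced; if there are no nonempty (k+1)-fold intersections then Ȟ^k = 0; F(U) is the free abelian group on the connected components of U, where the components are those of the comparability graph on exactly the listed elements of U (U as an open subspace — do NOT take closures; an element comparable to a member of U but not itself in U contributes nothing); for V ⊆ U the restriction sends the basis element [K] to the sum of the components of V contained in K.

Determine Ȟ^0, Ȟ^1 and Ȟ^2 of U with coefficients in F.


Ȟ^0 ≅ Z^6, Ȟ^1 ≅ 0, Ȟ^2 ≅ 0

nerve of the cover:
  W12={q3,q4,q8} W13={q5} W14={q3,q4,q5,q8} W15={q3,q8} W24={q3,q4,q7,q8} W25={q3,q6,q7,q8} W34={q5} W45={q3,q7,q8}
  W124={q3,q4,q8} W125={q3,q8} W134={q5} W145={q3,q8} W245={q3,q7,q8}
  W1245={q3,q8}
components per intersection:
  W1: {q1} {q3} {q4,q8} {q5}
  W2: {q3} {q4,q8} {q6,q7}
  W3: {q5}
  W4: {q3} {q4,q8} {q5} {q7}
  W5: {q2} {q3} {q6,q7} {q8}
  W12: {q3} {q4,q8}
  W13: {q5}
  W14: {q3} {q4,q8} {q5}
  W15: {q3} {q8}
  W24: {q3} {q4,q8} {q7}
  W25: {q3} {q6,q7} {q8}
  W34: {q5}
  W45: {q3} {q7} {q8}
  W124: {q3} {q4,q8}
  W125: {q3} {q8}
  W134: {q5}
  W145: {q3} {q8}
  W245: {q3} {q7} {q8}
  W1245: {q3} {q8}
C dims 16,18,10,2; δ0: rk 10, SNF 1^10; δ1: rk 8, SNF 1^8; δ2: rk 2, SNF 1^2
Ȟ^0 = (16 − 10) − 0 = 6, so Ȟ^0 ≅ Z^6
Ȟ^1 = (18 − 8) − 10 = 0, so Ȟ^1 ≅ 0
Ȟ^2 = (10 − 2) − 8 = 0, so Ȟ^2 ≅ 0


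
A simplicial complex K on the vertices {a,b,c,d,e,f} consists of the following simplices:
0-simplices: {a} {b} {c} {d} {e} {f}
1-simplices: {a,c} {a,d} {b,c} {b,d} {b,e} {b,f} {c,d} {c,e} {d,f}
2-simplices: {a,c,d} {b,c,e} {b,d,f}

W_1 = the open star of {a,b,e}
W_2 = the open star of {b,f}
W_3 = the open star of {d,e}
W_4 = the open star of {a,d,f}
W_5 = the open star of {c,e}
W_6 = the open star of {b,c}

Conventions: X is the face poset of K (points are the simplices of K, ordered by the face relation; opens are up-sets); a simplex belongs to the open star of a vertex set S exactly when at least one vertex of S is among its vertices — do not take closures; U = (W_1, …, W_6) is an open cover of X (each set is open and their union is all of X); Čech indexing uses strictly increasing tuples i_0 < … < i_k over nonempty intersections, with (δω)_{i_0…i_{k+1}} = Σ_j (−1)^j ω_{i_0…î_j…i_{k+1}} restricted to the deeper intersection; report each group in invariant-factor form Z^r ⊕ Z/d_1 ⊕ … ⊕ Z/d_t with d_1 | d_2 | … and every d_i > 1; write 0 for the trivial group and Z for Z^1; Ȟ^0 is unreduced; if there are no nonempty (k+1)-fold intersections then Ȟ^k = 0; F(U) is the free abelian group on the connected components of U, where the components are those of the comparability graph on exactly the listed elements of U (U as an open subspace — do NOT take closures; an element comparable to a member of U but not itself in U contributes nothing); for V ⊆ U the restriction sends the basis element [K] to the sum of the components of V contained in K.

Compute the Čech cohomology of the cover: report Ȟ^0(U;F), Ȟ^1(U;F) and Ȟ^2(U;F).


Ȟ^0 ≅ Z; Ȟ^1 ≅ Z; Ȟ^2 ≅ 0

intersection data:
  W1={{a},{b},{e},{a,c},{a,d},{b,c},{b,d},{b,e},{b,f},{c,e},{a,c,d},{b,c,e},{b,d,f}} W2={{b},{f},{b,c},{b,d},{b,e},{b,f},{d,f},{b,c,e},{b,d,f}} W3={{d},{e},{a,d},{b,d},{b,e},{c,d},{c,e},{d,f},{a,c,d},{b,c,e},{b,d,f}} W4={{a},{d},{f},{a,c},{a,d},{b,d},{b,f},{c,d},{d,f},{a,c,d},{b,d,f}} W5={{c},{e},{a,c},{b,c},{b,e},{c,d},{c,e},{a,c,d},{b,c,e}} W6={{b},{c},{a,c},{b,c},{b,d},{b,e},{b,f},{c,d},{c,e},{a,c,d},{b,c,e},{b,d,f}}
  W12={{b},{b,c},{b,d},{b,e},{b,f},{b,c,e},{b,d,f}} W13={{e},{a,d},{b,d},{b,e},{c,e},{a,c,d},{b,c,e},{b,d,f}} W14={{a},{a,c},{a,d},{b,d},{b,f},{a,c,d},{b,d,f}} W15={{e},{a,c},{b,c},{b,e},{c,e},{a,c,d},{b,c,e}} W16={{b},{a,c},{b,c},{b,d},{b,e},{b,f},{c,e},{a,c,d},{b,c,e},{b,d,f}} W23={{b,d},{b,e},{d,f},{b,c,e},{b,d,f}} W24={{f},{b,d},{b,f},{d,f},{b,d,f}} W25={{b,c},{b,e},{b,c,e}} W26={{b},{b,c},{b,d},{b,e},{b,f},{b,c,e},{b,d,f}} W34={{d},{a,d},{b,d},{c,d},{d,f},{a,c,d},{b,d,f}} W35={{e},{b,e},{c,d},{c,e},{a,c,d},{b,c,e}} W36={{b,d},{b,e},{c,d},{c,e},{a,c,d},{b,c,e},{b,d,f}} W45={{a,c},{c,d},{a,c,d}} W46={{a,c},{b,d},{b,f},{c,d},{a,c,d},{b,d,f}} W56={{c},{a,c},{b,c},{b,e},{c,d},{c,e},{a,c,d},{b,c,e}}
  W123={{b,d},{b,e},{b,c,e},{b,d,f}} W124={{b,d},{b,f},{b,d,f}} W125={{b,c},{b,e},{b,c,e}} W126={{b},{b,c},{b,d},{b,e},{b,f},{b,c,e},{b,d,f}} W134={{a,d},{b,d},{a,c,d},{b,d,f}} W135={{e},{b,e},{c,e},{a,c,d},{b,c,e}} W136={{b,d},{b,e},{c,e},{a,c,d},{b,c,e},{b,d,f}} W145={{a,c},{a,c,d}} W146={{a,c},{b,d},{b,f},{a,c,d},{b,d,f}} W156={{a,c},{b,c},{b,e},{c,e},{a,c,d},{b,c,e}} W234={{b,d},{d,f},{b,d,f}} W235={{b,e},{b,c,e}} W236={{b,d},{b,e},{b,c,e},{b,d,f}} W246={{b,d},{b,f},{b,d,f}} W256={{b,c},{b,e},{b,c,e}} W345={{c,d},{a,c,d}} W346={{b,d},{c,d},{a,c,d},{b,d,f}} W356={{b,e},{c,d},{c,e},{a,c,d},{b,c,e}} W456={{a,c},{c,d},{a,c,d}}
  W1234={{b,d},{b,d,f}} W1235={{b,e},{b,c,e}} W1236={{b,d},{b,e},{b,c,e},{b,d,f}} W1246={{b,d},{b,f},{b,d,f}} W1256={{b,c},{b,e},{b,c,e}} W1345={{a,c,d}} W1346={{b,d},{a,c,d},{b,d,f}} W1356={{b,e},{c,e},{a,c,d},{b,c,e}} W1456={{a,c},{a,c,d}} W2346={{b,d},{b,d,f}} W2356={{b,e},{b,c,e}} W3456={{c,d},{a,c,d}}
  W12346={{b,d},{b,d,f}} W12356={{b,e},{b,c,e}} W13456={{a,c,d}}
components per intersection:
  W1: {{a},{a,c},{a,d},{a,c,d}} {{b},{e},{b,c},{b,d},{b,e},{b,f},{c,e},{b,c,e},{b,d,f}}
  W2: {{b},{f},{b,c},{b,d},{b,e},{b,f},{d,f},{b,c,e},{b,d,f}}
  W3: {{d},{a,d},{b,d},{c,d},{d,f},{a,c,d},{b,d,f}} {{e},{b,e},{c,e},{b,c,e}}
  W4: {{a},{d},{f},{a,c},{a,d},{b,d},{b,f},{c,d},{d,f},{a,c,d},{b,d,f}}
  W5: {{c},{e},{a,c},{b,c},{b,e},{c,d},{c,e},{a,c,d},{b,c,e}}
  W6: {{b},{c},{a,c},{b,c},{b,d},{b,e},{b,f},{c,d},{c,e},{a,c,d},{b,c,e},{b,d,f}}
  W12: {{b},{b,c},{b,d},{b,e},{b,f},{b,c,e},{b,d,f}}
  W13: {{e},{b,e},{c,e},{b,c,e}} {{a,d},{a,c,d}} {{b,d},{b,d,f}}
  W14: {{a},{a,c},{a,d},{a,c,d}} {{b,d},{b,f},{b,d,f}}
  W15: {{e},{b,c},{b,e},{c,e},{b,c,e}} {{a,c},{a,c,d}}
  W16: {{b},{b,c},{b,d},{b,e},{b,f},{c,e},{b,c,e},{b,d,f}} {{a,c},{a,c,d}}
  W23: {{b,d},{d,f},{b,d,f}} {{b,e},{b,c,e}}
  W24: {{f},{b,d},{b,f},{d,f},{b,d,f}}
  W25: {{b,c},{b,e},{b,c,e}}
  W26: {{b},{b,c},{b,d},{b,e},{b,f},{b,c,e},{b,d,f}}
  W34: {{d},{a,d},{b,d},{c,d},{d,f},{a,c,d},{b,d,f}}
  W35: {{e},{b,e},{c,e},{b,c,e}} {{c,d},{a,c,d}}
  W36: {{b,d},{b,d,f}} {{b,e},{c,e},{b,c,e}} {{c,d},{a,c,d}}
  W45: {{a,c},{c,d},{a,c,d}}
  W46: {{a,c},{c,d},{a,c,d}} {{b,d},{b,f},{b,d,f}}
  W56: {{c},{a,c},{b,c},{b,e},{c,d},{c,e},{a,c,d},{b,c,e}}
  W123: {{b,d},{b,d,f}} {{b,e},{b,c,e}}
  W124: {{b,d},{b,f},{b,d,f}}
  W125: {{b,c},{b,e},{b,c,e}}
  W126: {{b},{b,c},{b,d},{b,e},{b,f},{b,c,e},{b,d,f}}
  W134: {{a,d},{a,c,d}} {{b,d},{b,d,f}}
  W135: {{e},{b,e},{c,e},{b,c,e}} {{a,c,d}}
  W136: {{b,d},{b,d,f}} {{b,e},{c,e},{b,c,e}} {{a,c,d}}
  W145: {{a,c},{a,c,d}}
  W146: {{a,c},{a,c,d}} {{b,d},{b,f},{b,d,f}}
  W156: {{a,c},{a,c,d}} {{b,c},{b,e},{c,e},{b,c,e}}
  W234: {{b,d},{d,f},{b,d,f}}
  W235: {{b,e},{b,c,e}}
  W236: {{b,d},{b,d,f}} {{b,e},{b,c,e}}
  W246: {{b,d},{b,f},{b,d,f}}
  W256: {{b,c},{b,e},{b,c,e}}
  W345: {{c,d},{a,c,d}}
  W346: {{b,d},{b,d,f}} {{c,d},{a,c,d}}
  W356: {{b,e},{c,e},{b,c,e}} {{c,d},{a,c,d}}
  W456: {{a,c},{c,d},{a,c,d}}
  W1234: {{b,d},{b,d,f}}
  W1235: {{b,e},{b,c,e}}
  W1236: {{b,d},{b,d,f}} {{b,e},{b,c,e}}
  W1246: {{b,d},{b,f},{b,d,f}}
  W1256: {{b,c},{b,e},{b,c,e}}
  W1345: {{a,c,d}}
  W1346: {{b,d},{b,d,f}} {{a,c,d}}
  W1356: {{b,e},{c,e},{b,c,e}} {{a,c,d}}
  W1456: {{a,c},{a,c,d}}
  W2346: {{b,d},{b,d,f}}
  W2356: {{b,e},{b,c,e}}
  W3456: {{c,d},{a,c,d}}
  W12346: {{b,d},{b,d,f}}
  W12356: {{b,e},{b,c,e}}
  W13456: {{a,c,d}}
C dims 8,25,29,15; δ0: rk 7, SNF 1^7; δ1: rk 17, SNF 1^17; δ2: rk 12, SNF 1^12
Ȟ^0 = (8 − 7) − 0 = 1, so Ȟ^0 ≅ Z
Ȟ^1 = (25 − 17) − 7 = 1, so Ȟ^1 ≅ Z
Ȟ^2 = (29 − 12) − 17 = 0, so Ȟ^2 ≅ 0


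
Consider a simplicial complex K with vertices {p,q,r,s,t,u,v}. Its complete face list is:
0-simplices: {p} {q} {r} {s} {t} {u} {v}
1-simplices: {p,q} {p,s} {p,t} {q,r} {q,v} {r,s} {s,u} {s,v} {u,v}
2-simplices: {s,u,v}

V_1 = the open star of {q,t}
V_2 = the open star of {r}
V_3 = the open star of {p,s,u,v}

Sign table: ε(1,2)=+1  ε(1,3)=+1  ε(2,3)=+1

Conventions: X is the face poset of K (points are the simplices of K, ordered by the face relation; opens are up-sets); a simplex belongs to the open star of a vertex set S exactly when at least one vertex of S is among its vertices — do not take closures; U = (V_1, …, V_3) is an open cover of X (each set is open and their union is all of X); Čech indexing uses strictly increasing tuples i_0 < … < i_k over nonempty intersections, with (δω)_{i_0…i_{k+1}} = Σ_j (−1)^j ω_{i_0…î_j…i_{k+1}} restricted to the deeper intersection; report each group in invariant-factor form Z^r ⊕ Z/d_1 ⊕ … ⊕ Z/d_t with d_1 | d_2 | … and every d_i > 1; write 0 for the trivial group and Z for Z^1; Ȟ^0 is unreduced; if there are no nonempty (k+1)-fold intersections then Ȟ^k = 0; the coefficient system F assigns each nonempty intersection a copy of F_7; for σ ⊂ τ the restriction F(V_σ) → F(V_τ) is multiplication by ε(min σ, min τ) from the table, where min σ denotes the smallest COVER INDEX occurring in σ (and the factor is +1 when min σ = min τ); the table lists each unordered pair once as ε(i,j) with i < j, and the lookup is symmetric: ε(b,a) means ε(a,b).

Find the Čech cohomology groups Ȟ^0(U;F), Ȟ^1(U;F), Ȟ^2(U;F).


intersection data:
  V1={{q},{t},{p,q},{p,t},{q,r},{q,v}} V2={{r},{q,r},{r,s}} V3={{p},{s},{u},{v},{p,q},{p,s},{p,t},{q,v},{r,s},{s,u},{s,v},{u,v},{s,u,v}}
  V12={{q,r}} V13={{p,q},{p,t},{q,v}} V23={{r,s}}
C dims 3,3; δ0: rk_F7 2
Ȟ^0 = (3 − 2) − 0 = 1, so Ȟ^0 ≅ Z/7
Ȟ^1 = (3 − 0) − 2 = 1, so Ȟ^1 ≅ Z/7
Ȟ^2 = (0 − 0) − 0 = 0, so Ȟ^2 ≅ 0

Ȟ^0 ≅ Z/7, Ȟ^1 ≅ Z/7 and Ȟ^2 ≅ 0


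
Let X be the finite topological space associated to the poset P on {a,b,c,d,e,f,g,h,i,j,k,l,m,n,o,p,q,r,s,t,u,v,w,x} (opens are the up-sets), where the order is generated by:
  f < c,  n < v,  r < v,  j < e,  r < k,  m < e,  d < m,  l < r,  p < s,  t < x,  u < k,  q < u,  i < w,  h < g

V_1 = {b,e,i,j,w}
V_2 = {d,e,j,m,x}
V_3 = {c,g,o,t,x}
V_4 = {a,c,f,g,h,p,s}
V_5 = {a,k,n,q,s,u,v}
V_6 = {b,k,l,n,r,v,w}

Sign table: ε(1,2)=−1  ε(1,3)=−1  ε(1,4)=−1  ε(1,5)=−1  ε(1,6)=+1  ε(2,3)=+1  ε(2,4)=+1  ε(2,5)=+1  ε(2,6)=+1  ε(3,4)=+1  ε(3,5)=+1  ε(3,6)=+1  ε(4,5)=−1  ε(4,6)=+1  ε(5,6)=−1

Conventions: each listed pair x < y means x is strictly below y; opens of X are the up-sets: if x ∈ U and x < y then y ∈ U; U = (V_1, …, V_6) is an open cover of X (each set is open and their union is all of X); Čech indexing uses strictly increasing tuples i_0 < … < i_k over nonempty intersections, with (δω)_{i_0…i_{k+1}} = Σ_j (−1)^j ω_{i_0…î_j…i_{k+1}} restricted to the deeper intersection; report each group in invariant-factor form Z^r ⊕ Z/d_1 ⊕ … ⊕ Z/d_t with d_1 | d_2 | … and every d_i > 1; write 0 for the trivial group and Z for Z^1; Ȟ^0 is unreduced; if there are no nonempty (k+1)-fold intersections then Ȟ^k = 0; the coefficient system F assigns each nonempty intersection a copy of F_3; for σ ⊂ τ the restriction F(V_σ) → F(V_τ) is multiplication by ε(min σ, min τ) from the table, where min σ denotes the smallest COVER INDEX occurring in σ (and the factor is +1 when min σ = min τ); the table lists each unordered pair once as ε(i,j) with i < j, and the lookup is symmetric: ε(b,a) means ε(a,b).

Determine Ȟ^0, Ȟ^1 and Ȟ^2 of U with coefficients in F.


nerve of the cover:
  V12={e,j} V16={b,w} V23={x} V34={c,g} V45={a,s} V56={k,n,v}
C dims 6,6; δ0: rk_F3 6
Ȟ^0 = (6 − 6) − 0 = 0, so Ȟ^0 ≅ 0
Ȟ^1 = (6 − 0) − 6 = 0, so Ȟ^1 ≅ 0
Ȟ^2 = (0 − 0) − 0 = 0, so Ȟ^2 ≅ 0

Ȟ^0 ≅ 0; Ȟ^1 ≅ 0; Ȟ^2 ≅ 0


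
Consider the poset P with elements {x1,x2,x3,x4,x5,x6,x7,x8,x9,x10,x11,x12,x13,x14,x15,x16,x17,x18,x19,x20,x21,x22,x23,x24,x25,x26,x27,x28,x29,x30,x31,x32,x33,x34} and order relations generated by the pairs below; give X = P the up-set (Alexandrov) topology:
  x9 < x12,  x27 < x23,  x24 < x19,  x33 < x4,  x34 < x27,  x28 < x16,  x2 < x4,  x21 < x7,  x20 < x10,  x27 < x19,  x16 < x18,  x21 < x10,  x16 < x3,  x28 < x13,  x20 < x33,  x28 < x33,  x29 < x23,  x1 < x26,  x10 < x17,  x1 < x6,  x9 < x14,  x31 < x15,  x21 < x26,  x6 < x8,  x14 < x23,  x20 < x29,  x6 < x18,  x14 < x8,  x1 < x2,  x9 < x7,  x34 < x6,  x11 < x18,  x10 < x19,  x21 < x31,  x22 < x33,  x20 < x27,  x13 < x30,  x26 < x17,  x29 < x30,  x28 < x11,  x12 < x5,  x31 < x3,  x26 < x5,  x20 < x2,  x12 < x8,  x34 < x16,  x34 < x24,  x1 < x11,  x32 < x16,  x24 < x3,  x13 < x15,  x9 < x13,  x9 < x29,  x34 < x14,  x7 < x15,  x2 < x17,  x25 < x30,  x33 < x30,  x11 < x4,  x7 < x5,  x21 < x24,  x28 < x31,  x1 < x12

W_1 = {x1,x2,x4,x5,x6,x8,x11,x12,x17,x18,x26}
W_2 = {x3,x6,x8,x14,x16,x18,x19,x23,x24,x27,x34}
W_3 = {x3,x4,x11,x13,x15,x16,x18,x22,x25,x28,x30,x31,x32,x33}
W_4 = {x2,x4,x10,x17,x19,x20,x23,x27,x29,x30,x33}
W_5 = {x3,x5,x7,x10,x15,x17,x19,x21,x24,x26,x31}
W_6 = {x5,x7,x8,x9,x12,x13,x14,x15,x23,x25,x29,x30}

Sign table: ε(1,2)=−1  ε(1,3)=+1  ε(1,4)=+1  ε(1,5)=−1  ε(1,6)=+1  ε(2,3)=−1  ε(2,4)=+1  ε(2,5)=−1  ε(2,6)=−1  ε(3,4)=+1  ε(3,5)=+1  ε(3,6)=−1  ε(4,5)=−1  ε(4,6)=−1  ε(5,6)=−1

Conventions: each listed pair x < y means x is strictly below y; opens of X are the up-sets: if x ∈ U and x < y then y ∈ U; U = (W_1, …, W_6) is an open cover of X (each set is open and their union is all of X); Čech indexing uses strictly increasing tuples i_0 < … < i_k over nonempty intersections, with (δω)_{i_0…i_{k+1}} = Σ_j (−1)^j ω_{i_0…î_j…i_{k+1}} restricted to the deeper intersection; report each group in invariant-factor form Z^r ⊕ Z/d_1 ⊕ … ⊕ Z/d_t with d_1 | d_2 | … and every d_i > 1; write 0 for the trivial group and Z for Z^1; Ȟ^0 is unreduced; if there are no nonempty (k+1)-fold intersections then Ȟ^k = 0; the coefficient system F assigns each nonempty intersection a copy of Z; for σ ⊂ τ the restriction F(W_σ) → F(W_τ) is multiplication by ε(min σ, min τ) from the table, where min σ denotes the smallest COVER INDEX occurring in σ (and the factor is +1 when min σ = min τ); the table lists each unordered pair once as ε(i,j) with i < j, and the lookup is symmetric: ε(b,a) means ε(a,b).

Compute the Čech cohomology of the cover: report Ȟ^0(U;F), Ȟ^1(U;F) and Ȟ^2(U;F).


Ȟ^0 ≅ 0, Ȟ^1 ≅ Z/2, Ȟ^2 ≅ Z

nerve simplices:
  W12={x6,x8,x18} W13={x4,x11,x18} W14={x2,x4,x17} W15={x5,x17,x26} W16={x5,x8,x12} W23={x3,x16,x18} W24={x19,x23,x27} W25={x3,x19,x24} W26={x8,x14,x23} W34={x4,x30,x33} W35={x3,x15,x31} W36={x13,x15,x25,x30} W45={x10,x17,x19} W46={x23,x29,x30} W56={x5,x7,x15}
  W123={x18} W126={x8} W134={x4} W145={x17} W156={x5} W235={x3} W245={x19} W246={x23} W346={x30} W356={x15}
C dims 6,15,10; δ0: rk 6, SNF 1^5·2; δ1: rk 9, SNF 1^9
degree 0: 6−6−0 = 0 → Ȟ^0 ≅ 0
degree 1: 15−9−6 = 0 plus torsion [2] → Ȟ^1 ≅ Z/2
degree 2: 10−0−9 = 1 → Ȟ^2 ≅ Z


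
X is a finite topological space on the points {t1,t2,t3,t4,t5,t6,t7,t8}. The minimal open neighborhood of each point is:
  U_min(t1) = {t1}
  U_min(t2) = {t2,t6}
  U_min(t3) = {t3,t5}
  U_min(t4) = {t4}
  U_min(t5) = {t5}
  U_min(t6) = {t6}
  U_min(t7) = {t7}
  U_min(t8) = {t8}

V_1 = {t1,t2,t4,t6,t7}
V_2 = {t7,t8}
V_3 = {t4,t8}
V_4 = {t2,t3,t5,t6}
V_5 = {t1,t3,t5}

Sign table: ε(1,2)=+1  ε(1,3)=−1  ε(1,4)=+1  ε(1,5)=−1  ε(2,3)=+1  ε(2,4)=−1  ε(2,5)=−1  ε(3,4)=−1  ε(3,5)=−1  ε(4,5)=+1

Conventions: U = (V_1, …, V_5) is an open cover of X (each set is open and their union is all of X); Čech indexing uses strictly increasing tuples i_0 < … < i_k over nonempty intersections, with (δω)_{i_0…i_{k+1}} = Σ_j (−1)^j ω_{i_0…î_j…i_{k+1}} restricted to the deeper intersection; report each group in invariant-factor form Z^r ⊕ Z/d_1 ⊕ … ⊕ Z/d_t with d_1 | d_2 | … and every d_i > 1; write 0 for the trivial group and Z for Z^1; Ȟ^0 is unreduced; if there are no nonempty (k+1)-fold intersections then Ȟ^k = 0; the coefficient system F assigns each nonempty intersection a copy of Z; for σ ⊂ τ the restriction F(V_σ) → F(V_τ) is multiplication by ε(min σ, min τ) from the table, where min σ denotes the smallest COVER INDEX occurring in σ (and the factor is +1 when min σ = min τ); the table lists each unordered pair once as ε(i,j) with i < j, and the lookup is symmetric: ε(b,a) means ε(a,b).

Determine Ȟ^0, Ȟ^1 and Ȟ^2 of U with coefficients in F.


cover nerve:
  V12={t7} V13={t4} V14={t2,t6} V15={t1} V23={t8} V45={t3,t5}
C dims 5,6; δ0: rk 5, SNF 1^4·2
Ȟ^0: (5−5)−0=0 ⇒ 0
Ȟ^1: (6−0)−5=1 plus torsion [2] ⇒ Z ⊕ Z/2
Ȟ^2: (0−0)−0=0 ⇒ 0

Ȟ^0 = 0, Ȟ^1 = Z ⊕ Z/2 and Ȟ^2 = 0


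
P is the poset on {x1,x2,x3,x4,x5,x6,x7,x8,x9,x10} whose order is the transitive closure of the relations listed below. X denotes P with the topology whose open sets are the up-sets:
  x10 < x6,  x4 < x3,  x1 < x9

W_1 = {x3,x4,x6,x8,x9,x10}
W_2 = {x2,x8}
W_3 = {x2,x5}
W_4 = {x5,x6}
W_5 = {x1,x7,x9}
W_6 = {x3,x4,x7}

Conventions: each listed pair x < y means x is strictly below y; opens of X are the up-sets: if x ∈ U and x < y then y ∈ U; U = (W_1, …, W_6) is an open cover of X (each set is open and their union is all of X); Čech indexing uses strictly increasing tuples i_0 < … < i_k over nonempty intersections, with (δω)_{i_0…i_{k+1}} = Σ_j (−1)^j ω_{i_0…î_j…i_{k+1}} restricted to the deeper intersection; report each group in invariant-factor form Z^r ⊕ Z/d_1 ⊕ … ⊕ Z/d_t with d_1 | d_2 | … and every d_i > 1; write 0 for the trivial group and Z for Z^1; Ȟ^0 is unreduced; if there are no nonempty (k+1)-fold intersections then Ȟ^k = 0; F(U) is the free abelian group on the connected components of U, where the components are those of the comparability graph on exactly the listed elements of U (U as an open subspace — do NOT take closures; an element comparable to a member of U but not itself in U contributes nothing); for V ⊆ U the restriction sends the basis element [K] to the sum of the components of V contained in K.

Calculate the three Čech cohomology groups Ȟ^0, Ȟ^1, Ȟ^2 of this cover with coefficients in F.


Ȟ^0 ≅ Z^7,  Ȟ^1 ≅ 0,  Ȟ^2 ≅ 0

nonempty intersections:
  W12={x8} W14={x6} W15={x9} W16={x3,x4} W23={x2} W34={x5} W56={x7}
components per intersection:
  W1: {x3,x4} {x6,x10} {x8} {x9}
  W2: {x2} {x8}
  W3: {x2} {x5}
  W4: {x5} {x6}
  W5: {x1,x9} {x7}
  W6: {x3,x4} {x7}
  W12: {x8}
  W14: {x6}
  W15: {x9}
  W16: {x3,x4}
  W23: {x2}
  W34: {x5}
  W56: {x7}
C dims 14,7; δ0: rk 7, SNF 1^7
Ȟ^0: (14−7)−0=7 ⇒ Z^7
Ȟ^1: (7−0)−7=0 ⇒ 0
Ȟ^2: (0−0)−0=0 ⇒ 0


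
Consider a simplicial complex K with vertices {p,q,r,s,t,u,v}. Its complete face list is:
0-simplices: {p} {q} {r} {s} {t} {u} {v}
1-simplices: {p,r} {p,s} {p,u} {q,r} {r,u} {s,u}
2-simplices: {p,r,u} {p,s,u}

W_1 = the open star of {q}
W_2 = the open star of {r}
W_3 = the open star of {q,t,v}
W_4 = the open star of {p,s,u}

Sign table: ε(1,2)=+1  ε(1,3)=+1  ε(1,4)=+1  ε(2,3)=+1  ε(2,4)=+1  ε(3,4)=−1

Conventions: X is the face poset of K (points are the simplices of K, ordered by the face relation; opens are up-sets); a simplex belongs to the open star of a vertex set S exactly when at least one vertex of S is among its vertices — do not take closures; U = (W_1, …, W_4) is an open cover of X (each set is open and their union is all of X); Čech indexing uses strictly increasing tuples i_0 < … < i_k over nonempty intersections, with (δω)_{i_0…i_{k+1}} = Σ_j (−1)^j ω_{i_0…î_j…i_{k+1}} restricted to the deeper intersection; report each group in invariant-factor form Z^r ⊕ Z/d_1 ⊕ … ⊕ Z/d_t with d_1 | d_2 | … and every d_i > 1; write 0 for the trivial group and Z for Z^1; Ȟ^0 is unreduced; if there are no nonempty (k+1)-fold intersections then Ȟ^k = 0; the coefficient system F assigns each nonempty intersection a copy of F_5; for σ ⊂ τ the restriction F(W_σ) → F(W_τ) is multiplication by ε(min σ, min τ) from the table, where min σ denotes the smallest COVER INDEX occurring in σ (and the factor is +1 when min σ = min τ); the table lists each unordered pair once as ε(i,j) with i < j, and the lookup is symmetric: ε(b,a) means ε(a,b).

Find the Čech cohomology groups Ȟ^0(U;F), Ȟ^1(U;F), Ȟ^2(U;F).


Ȟ^0 = Z/5, Ȟ^1 = 0, Ȟ^2 = 0

intersection data:
  W1={{q},{q,r}} W2={{r},{p,r},{q,r},{r,u},{p,r,u}} W3={{q},{t},{v},{q,r}} W4={{p},{s},{u},{p,r},{p,s},{p,u},{r,u},{s,u},{p,r,u},{p,s,u}}
  W12={{q,r}} W13={{q},{q,r}} W23={{q,r}} W24={{p,r},{r,u},{p,r,u}}
  W123={{q,r}}
C dims 4,4,1; δ0: rk_F5 3; δ1: rk_F5 1
Ȟ^0 = (4 − 3) − 0 = 1, so Ȟ^0 ≅ Z/5
Ȟ^1 = (4 − 1) − 3 = 0, so Ȟ^1 ≅ 0
Ȟ^2 = (1 − 0) − 1 = 0, so Ȟ^2 ≅ 0


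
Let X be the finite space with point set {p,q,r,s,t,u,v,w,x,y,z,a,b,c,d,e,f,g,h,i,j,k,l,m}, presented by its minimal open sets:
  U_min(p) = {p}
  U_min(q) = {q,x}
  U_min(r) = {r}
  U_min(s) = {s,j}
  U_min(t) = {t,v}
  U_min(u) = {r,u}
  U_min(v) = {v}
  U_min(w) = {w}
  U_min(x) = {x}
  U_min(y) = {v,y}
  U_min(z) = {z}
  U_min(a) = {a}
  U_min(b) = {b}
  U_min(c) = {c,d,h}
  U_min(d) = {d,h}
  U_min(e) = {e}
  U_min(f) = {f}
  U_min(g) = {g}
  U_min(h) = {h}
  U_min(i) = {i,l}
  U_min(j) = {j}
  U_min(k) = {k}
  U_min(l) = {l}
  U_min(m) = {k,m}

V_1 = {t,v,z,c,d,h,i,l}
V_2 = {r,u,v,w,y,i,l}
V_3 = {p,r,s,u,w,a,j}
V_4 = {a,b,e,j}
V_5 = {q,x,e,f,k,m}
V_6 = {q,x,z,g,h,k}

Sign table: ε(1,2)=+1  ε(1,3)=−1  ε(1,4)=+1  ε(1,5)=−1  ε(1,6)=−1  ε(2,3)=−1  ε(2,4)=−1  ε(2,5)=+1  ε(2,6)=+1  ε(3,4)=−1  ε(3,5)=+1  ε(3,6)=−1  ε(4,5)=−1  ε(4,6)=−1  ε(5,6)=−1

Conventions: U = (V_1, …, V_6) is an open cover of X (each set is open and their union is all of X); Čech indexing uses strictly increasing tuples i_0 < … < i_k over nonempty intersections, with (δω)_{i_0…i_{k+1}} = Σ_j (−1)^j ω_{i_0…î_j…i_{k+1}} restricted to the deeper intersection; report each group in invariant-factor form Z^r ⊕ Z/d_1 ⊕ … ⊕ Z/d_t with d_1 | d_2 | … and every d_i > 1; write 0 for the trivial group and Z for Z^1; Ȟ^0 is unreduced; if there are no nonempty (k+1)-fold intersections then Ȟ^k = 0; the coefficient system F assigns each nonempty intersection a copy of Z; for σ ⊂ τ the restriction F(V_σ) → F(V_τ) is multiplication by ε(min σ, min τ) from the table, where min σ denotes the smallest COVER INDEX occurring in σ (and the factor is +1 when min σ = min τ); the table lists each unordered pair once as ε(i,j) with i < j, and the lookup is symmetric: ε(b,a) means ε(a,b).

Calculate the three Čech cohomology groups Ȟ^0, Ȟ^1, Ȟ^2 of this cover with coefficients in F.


nerve of the cover:
  V12={v,i,l} V16={z,h} V23={r,u,w} V34={a,j} V45={e} V56={q,x,k}
C dims 6,6; δ0: rk 6, SNF 1^5·2
Ȟ^0 = (6 − 6) − 0 = 0, so Ȟ^0 ≅ 0
Ȟ^1 = (6 − 0) − 6 = 0 plus torsion [2], so Ȟ^1 ≅ Z/2
Ȟ^2 = (0 − 0) − 0 = 0, so Ȟ^2 ≅ 0

Ȟ^0(U;F) ≅ 0; Ȟ^1(U;F) ≅ Z/2; Ȟ^2(U;F) ≅ 0


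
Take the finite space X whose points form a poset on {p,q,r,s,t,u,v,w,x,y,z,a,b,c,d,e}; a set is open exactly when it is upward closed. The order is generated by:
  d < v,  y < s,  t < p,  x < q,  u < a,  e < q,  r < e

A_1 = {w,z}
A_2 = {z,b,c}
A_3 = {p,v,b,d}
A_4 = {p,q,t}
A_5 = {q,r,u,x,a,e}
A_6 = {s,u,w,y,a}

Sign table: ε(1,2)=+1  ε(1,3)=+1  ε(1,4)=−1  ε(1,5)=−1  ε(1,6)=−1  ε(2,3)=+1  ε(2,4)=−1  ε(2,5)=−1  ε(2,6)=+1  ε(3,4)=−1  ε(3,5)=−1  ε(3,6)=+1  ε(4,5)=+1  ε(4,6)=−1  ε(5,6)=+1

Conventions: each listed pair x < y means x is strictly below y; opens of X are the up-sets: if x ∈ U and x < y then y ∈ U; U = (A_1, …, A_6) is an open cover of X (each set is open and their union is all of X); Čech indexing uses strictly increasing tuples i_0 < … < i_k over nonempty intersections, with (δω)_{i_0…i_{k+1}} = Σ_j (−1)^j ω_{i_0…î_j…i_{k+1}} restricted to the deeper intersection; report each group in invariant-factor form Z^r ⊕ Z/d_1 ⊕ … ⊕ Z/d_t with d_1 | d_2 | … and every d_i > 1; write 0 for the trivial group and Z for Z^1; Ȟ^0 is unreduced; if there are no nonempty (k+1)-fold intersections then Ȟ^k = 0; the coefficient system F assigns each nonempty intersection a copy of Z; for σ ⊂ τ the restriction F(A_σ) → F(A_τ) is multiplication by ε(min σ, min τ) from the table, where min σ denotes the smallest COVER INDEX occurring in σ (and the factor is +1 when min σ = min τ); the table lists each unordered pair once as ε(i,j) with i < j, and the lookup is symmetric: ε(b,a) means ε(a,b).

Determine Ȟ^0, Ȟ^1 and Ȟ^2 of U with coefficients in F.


Ȟ^0(U;F) ≅ Z, Ȟ^1(U;F) ≅ Z and Ȟ^2(U;F) ≅ 0

cover nerve:
  A12={z} A16={w} A23={b} A34={p} A45={q} A56={u,a}
C dims 6,6; δ0: rk 5, SNF 1^5
Ȟ^0: (6−5)−0=1 ⇒ Z
Ȟ^1: (6−0)−5=1 ⇒ Z
Ȟ^2: (0−0)−0=0 ⇒ 0


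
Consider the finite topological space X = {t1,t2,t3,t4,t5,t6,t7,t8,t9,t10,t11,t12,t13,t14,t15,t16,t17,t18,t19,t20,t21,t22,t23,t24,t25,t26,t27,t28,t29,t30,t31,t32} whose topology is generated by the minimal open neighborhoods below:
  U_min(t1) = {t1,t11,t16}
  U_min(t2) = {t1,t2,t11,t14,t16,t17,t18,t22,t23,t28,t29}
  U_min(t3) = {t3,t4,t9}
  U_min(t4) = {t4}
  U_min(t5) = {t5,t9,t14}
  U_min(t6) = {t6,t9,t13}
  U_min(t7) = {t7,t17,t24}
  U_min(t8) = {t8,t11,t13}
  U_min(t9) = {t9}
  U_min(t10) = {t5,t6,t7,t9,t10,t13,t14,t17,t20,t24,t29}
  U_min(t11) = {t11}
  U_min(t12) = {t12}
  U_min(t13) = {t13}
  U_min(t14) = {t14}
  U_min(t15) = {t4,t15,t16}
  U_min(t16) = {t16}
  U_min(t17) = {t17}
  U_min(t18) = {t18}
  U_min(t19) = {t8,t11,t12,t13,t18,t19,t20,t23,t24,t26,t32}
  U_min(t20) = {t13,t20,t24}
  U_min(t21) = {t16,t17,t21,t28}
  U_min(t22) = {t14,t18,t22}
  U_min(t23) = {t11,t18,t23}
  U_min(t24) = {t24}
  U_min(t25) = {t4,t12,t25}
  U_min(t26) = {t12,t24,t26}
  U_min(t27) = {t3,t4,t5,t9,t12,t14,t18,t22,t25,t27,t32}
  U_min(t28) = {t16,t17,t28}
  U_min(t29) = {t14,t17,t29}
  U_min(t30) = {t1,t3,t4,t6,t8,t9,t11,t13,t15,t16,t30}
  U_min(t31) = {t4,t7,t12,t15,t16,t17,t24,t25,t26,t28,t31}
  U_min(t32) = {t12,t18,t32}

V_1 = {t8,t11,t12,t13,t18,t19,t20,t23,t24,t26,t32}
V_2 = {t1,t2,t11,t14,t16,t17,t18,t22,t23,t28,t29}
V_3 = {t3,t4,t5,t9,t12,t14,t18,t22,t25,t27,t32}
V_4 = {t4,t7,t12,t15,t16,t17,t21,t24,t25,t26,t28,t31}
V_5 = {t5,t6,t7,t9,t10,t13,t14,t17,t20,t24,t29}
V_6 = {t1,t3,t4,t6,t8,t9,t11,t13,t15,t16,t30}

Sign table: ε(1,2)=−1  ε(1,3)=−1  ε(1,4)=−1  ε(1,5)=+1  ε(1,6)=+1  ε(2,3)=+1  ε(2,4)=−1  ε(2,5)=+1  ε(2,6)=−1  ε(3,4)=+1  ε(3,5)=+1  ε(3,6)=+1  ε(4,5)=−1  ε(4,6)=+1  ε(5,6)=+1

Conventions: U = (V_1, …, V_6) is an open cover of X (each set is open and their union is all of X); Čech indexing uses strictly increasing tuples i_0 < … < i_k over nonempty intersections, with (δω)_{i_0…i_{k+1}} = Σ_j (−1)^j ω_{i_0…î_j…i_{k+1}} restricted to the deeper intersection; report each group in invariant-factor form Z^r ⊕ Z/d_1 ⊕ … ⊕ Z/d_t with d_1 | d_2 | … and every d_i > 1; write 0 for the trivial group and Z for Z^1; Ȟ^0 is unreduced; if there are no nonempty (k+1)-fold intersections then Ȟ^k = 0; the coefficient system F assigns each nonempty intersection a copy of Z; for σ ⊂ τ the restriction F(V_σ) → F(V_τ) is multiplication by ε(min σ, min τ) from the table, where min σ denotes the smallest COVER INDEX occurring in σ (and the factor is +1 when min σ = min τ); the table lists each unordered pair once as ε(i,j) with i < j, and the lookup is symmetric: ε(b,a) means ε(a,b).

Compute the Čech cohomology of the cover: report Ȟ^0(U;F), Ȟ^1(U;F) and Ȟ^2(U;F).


Ȟ^0 ≅ 0, Ȟ^1 ≅ Z/2 and Ȟ^2 ≅ Z

nerve of the cover:
  V12={t11,t18,t23} V13={t12,t18,t32} V14={t12,t24,t26} V15={t13,t20,t24} V16={t8,t11,t13} V23={t14,t18,t22} V24={t16,t17,t28} V25={t14,t17,t29} V26={t1,t11,t16} V34={t4,t12,t25} V35={t5,t9,t14} V36={t3,t4,t9} V45={t7,t17,t24} V46={t4,t15,t16} V56={t6,t9,t13}
  V123={t18} V126={t11} V134={t12} V145={t24} V156={t13} V235={t14} V245={t17} V246={t16} V346={t4} V356={t9}
C dims 6,15,10; δ0: rk 6, SNF 1^5·2; δ1: rk 9, SNF 1^9
Ȟ^0 = (6 − 6) − 0 = 0, so Ȟ^0 ≅ 0
Ȟ^1 = (15 − 9) − 6 = 0 plus torsion [2], so Ȟ^1 ≅ Z/2
Ȟ^2 = (10 − 0) − 9 = 1, so Ȟ^2 ≅ Z


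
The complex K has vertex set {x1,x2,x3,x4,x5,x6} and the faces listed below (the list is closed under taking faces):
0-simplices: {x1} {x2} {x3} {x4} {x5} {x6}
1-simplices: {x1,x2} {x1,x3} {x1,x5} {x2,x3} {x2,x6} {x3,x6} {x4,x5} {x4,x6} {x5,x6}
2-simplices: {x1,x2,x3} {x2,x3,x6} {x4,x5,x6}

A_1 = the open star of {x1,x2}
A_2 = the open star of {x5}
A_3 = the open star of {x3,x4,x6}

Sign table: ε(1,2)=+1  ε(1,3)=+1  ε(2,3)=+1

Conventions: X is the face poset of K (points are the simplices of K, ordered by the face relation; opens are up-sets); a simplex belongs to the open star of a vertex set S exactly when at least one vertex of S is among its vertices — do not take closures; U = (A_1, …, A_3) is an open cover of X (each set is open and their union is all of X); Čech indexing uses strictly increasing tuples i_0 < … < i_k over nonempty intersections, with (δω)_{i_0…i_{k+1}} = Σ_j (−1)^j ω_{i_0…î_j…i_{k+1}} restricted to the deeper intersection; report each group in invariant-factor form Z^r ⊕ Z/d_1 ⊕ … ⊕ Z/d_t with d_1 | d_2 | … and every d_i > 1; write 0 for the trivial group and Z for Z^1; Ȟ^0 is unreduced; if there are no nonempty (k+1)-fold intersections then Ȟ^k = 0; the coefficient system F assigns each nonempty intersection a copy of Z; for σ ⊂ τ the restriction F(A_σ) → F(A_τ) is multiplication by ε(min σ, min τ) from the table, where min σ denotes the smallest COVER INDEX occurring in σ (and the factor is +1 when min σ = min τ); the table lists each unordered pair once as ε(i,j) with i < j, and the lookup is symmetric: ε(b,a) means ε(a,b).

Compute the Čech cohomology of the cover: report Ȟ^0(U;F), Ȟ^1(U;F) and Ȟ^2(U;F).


Ȟ^0(U;F) ≅ Z,  Ȟ^1(U;F) ≅ Z,  Ȟ^2(U;F) ≅ 0

nonempty intersections:
  A1={{x1},{x2},{x1,x2},{x1,x3},{x1,x5},{x2,x3},{x2,x6},{x1,x2,x3},{x2,x3,x6}} A2={{x5},{x1,x5},{x4,x5},{x5,x6},{x4,x5,x6}} A3={{x3},{x4},{x6},{x1,x3},{x2,x3},{x2,x6},{x3,x6},{x4,x5},{x4,x6},{x5,x6},{x1,x2,x3},{x2,x3,x6},{x4,x5,x6}}
  A12={{x1,x5}} A13={{x1,x3},{x2,x3},{x2,x6},{x1,x2,x3},{x2,x3,x6}} A23={{x4,x5},{x5,x6},{x4,x5,x6}}
C dims 3,3; δ0: rk 2, SNF 1^2
Ȟ^0: (3−2)−0=1 ⇒ Z
Ȟ^1: (3−0)−2=1 ⇒ Z
Ȟ^2: (0−0)−0=0 ⇒ 0


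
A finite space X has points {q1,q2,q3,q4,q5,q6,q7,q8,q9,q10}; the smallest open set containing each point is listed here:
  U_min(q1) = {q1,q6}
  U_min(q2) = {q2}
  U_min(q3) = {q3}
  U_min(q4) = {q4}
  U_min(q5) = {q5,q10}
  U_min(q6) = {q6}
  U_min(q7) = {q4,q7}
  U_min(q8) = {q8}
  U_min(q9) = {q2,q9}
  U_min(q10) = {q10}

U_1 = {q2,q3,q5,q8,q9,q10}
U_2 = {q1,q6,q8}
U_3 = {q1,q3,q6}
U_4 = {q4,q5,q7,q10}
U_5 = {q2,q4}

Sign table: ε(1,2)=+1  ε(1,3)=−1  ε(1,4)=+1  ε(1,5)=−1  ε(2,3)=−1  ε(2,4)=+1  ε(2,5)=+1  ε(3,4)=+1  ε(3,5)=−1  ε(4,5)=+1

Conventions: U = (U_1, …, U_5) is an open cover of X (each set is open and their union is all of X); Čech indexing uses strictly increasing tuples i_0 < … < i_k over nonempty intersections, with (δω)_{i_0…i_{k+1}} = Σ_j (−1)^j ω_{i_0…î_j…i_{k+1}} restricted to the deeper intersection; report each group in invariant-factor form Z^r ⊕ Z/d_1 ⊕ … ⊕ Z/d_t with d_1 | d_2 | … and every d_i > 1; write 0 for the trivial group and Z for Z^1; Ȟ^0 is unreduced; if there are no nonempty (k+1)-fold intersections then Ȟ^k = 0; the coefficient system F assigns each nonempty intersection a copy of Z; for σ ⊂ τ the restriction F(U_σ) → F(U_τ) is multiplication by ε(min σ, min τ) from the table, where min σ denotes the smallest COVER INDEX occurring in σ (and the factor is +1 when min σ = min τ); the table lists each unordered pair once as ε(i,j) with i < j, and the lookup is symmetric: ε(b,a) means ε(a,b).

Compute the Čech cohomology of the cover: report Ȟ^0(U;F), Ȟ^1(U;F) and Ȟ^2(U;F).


Ȟ^0 ≅ 0; Ȟ^1 ≅ Z ⊕ Z/2; Ȟ^2 ≅ 0

nonempty intersections:
  U12={q8} U13={q3} U14={q5,q10} U15={q2} U23={q1,q6} U45={q4}
C dims 5,6; δ0: rk 5, SNF 1^4·2
Ȟ^0: (5−5)−0=0 ⇒ 0
Ȟ^1: (6−0)−5=1 plus torsion [2] ⇒ Z ⊕ Z/2
Ȟ^2: (0−0)−0=0 ⇒ 0


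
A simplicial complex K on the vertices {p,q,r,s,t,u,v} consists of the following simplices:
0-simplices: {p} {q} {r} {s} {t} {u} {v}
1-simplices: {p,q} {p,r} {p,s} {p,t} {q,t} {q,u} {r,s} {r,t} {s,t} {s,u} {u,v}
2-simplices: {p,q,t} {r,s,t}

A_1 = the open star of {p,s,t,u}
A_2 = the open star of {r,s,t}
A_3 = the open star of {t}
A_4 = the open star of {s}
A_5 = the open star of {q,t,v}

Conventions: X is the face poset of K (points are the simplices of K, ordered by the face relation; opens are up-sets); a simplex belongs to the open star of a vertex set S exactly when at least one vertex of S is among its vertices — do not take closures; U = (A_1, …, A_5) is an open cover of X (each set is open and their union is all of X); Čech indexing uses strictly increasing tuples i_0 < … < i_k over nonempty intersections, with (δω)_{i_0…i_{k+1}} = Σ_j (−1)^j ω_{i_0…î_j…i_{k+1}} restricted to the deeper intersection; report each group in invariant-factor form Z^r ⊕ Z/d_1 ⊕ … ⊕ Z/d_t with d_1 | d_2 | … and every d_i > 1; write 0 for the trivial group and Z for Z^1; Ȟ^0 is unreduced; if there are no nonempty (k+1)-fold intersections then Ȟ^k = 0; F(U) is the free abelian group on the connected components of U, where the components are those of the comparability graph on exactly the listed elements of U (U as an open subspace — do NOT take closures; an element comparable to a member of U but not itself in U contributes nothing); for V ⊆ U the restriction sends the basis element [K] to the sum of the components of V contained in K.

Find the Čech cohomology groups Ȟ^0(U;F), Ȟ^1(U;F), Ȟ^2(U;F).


nonempty intersections:
  A1={{p},{s},{t},{u},{p,q},{p,r},{p,s},{p,t},{q,t},{q,u},{r,s},{r,t},{s,t},{s,u},{u,v},{p,q,t},{r,s,t}} A2={{r},{s},{t},{p,r},{p,s},{p,t},{q,t},{r,s},{r,t},{s,t},{s,u},{p,q,t},{r,s,t}} A3={{t},{p,t},{q,t},{r,t},{s,t},{p,q,t},{r,s,t}} A4={{s},{p,s},{r,s},{s,t},{s,u},{r,s,t}} A5={{q},{t},{v},{p,q},{p,t},{q,t},{q,u},{r,t},{s,t},{u,v},{p,q,t},{r,s,t}}
  A12={{s},{t},{p,r},{p,s},{p,t},{q,t},{r,s},{r,t},{s,t},{s,u},{p,q,t},{r,s,t}} A13={{t},{p,t},{q,t},{r,t},{s,t},{p,q,t},{r,s,t}} A14={{s},{p,s},{r,s},{s,t},{s,u},{r,s,t}} A15={{t},{p,q},{p,t},{q,t},{q,u},{r,t},{s,t},{u,v},{p,q,t},{r,s,t}} A23={{t},{p,t},{q,t},{r,t},{s,t},{p,q,t},{r,s,t}} A24={{s},{p,s},{r,s},{s,t},{s,u},{r,s,t}} A25={{t},{p,t},{q,t},{r,t},{s,t},{p,q,t},{r,s,t}} A34={{s,t},{r,s,t}} A35={{t},{p,t},{q,t},{r,t},{s,t},{p,q,t},{r,s,t}} A45={{s,t},{r,s,t}}
  A123={{t},{p,t},{q,t},{r,t},{s,t},{p,q,t},{r,s,t}} A124={{s},{p,s},{r,s},{s,t},{s,u},{r,s,t}} A125={{t},{p,t},{q,t},{r,t},{s,t},{p,q,t},{r,s,t}} A134={{s,t},{r,s,t}} A135={{t},{p,t},{q,t},{r,t},{s,t},{p,q,t},{r,s,t}} A145={{s,t},{r,s,t}} A234={{s,t},{r,s,t}} A235={{t},{p,t},{q,t},{r,t},{s,t},{p,q,t},{r,s,t}} A245={{s,t},{r,s,t}} A345={{s,t},{r,s,t}}
  A1234={{s,t},{r,s,t}} A1235={{t},{p,t},{q,t},{r,t},{s,t},{p,q,t},{r,s,t}} A1245={{s,t},{r,s,t}} A1345={{s,t},{r,s,t}} A2345={{s,t},{r,s,t}}
  A12345={{s,t},{r,s,t}}
components per intersection:
  A1: {{p},{s},{t},{u},{p,q},{p,r},{p,s},{p,t},{q,t},{q,u},{r,s},{r,t},{s,t},{s,u},{u,v},{p,q,t},{r,s,t}}
  A2: {{r},{s},{t},{p,r},{p,s},{p,t},{q,t},{r,s},{r,t},{s,t},{s,u},{p,q,t},{r,s,t}}
  A3: {{t},{p,t},{q,t},{r,t},{s,t},{p,q,t},{r,s,t}}
  A4: {{s},{p,s},{r,s},{s,t},{s,u},{r,s,t}}
  A5: {{q},{t},{p,q},{p,t},{q,t},{q,u},{r,t},{s,t},{p,q,t},{r,s,t}} {{v},{u,v}}
  A12: {{s},{t},{p,s},{p,t},{q,t},{r,s},{r,t},{s,t},{s,u},{p,q,t},{r,s,t}} {{p,r}}
  A13: {{t},{p,t},{q,t},{r,t},{s,t},{p,q,t},{r,s,t}}
  A14: {{s},{p,s},{r,s},{s,t},{s,u},{r,s,t}}
  A15: {{t},{p,q},{p,t},{q,t},{r,t},{s,t},{p,q,t},{r,s,t}} {{q,u}} {{u,v}}
  A23: {{t},{p,t},{q,t},{r,t},{s,t},{p,q,t},{r,s,t}}
  A24: {{s},{p,s},{r,s},{s,t},{s,u},{r,s,t}}
  A25: {{t},{p,t},{q,t},{r,t},{s,t},{p,q,t},{r,s,t}}
  A34: {{s,t},{r,s,t}}
  A35: {{t},{p,t},{q,t},{r,t},{s,t},{p,q,t},{r,s,t}}
  A45: {{s,t},{r,s,t}}
  A123: {{t},{p,t},{q,t},{r,t},{s,t},{p,q,t},{r,s,t}}
  A124: {{s},{p,s},{r,s},{s,t},{s,u},{r,s,t}}
  A125: {{t},{p,t},{q,t},{r,t},{s,t},{p,q,t},{r,s,t}}
  A134: {{s,t},{r,s,t}}
  A135: {{t},{p,t},{q,t},{r,t},{s,t},{p,q,t},{r,s,t}}
  A145: {{s,t},{r,s,t}}
  A234: {{s,t},{r,s,t}}
  A235: {{t},{p,t},{q,t},{r,t},{s,t},{p,q,t},{r,s,t}}
  A245: {{s,t},{r,s,t}}
  A345: {{s,t},{r,s,t}}
  A1234: {{s,t},{r,s,t}}
  A1235: {{t},{p,t},{q,t},{r,t},{s,t},{p,q,t},{r,s,t}}
  A1245: {{s,t},{r,s,t}}
  A1345: {{s,t},{r,s,t}}
  A2345: {{s,t},{r,s,t}}
  A12345: {{s,t},{r,s,t}}
C dims 6,13,10,5; δ0: rk 5, SNF 1^5; δ1: rk 6, SNF 1^6; δ2: rk 4, SNF 1^4
Ȟ^0: (6−5)−0=1 ⇒ Z
Ȟ^1: (13−6)−5=2 ⇒ Z^2
Ȟ^2: (10−4)−6=0 ⇒ 0

Ȟ^0 = Z, Ȟ^1 = Z^2 and Ȟ^2 = 0
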